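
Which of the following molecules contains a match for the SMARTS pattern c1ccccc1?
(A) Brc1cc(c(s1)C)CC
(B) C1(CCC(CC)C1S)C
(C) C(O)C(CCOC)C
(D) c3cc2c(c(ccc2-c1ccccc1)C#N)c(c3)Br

c1ccccc1 describes six aromatic carbons in a ring (a benzene ring).
(A) has a methyl group (-CH3) but no six-membered all-carbon aromatic ring is present.
(B) has a methyl group (-CH3) but no six-membered all-carbon aromatic ring is present.
(C) has a methyl group (-CH3) but no six-membered all-carbon aromatic ring is present.
(D) contains a phenyl ring, which satisfies every atom and bond constraint.
So the answer is (D).

D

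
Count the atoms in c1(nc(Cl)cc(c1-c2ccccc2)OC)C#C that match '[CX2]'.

2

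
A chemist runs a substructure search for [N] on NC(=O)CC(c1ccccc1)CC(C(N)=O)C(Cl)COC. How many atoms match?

The query [N] means: uppercase N matches aliphatic (non-aromatic) nitrogen only.
Check the 21 heavy atoms by environment: 9× C → no; 1× Cl → no; 3× O → no; 6× c (aromatic) → no; 2× N → match.
That gives 2 matching atoms.

2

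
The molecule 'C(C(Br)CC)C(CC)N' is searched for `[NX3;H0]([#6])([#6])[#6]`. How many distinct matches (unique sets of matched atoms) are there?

0

[NX3;H0]([#6])([#6])[#6] is the SMARTS for a tertiary amine: a trivalent nitrogen with no H, bonded to three carbons.
The molecule has a primary amino group (-NH2), but the nitrogen has H2, not H0 with three carbons; nothing else fits, so there are 0 matches.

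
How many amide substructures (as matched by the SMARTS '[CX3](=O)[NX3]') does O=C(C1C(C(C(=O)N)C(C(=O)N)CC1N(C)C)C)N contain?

3

[CX3](=O)[NX3] is the SMARTS for an amide: a carbonyl carbon bonded to a trivalent nitrogen.
The molecule carries 3 separate instances of a primary amide (-C(=O)NH2) meeting every constraint; each maps to a distinct set of atoms, giving 3 matches.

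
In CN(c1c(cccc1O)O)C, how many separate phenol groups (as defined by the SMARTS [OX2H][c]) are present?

[OX2H][c] is the SMARTS for a phenol: a hydroxyl oxygen attached to an aromatic carbon.
The molecule carries 2 separate instances of a hydroxyl group (-OH) meeting every constraint; each maps to a distinct set of atoms, giving 2 matches.

2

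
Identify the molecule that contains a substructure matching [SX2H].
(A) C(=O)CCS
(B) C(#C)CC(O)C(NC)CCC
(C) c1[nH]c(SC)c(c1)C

A

[SX2H] describes an aliphatic sulfur with two connections, one being H (a thiol).
(A) contains a thiol (-SH), which satisfies every atom and bond constraint.
(B) has a hydroxyl group (-OH) but it is an -OH, not an -SH.
(C) has a methylthio ether (-SCH3) but the sulfur has H0 (bonded to two carbons), not H1.
So the answer is (A).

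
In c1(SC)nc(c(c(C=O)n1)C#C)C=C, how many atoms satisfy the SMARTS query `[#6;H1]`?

3

The query [#6;H1] means: any carbon bearing exactly one hydrogen.
Check the 14 heavy atoms by environment: 2× n (aromatic, H0) → no; 4× c (aromatic, H0) → no; 1× S (H0) → no; 1× C (H3) → no; 3× C (H1) → match; 1× O (H0) → no; 1× C (H0) → no; 1× C (H2) → no.
That gives 3 matching atoms.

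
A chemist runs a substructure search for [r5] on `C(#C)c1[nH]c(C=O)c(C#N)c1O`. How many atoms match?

5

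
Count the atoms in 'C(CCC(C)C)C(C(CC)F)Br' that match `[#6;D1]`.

The query [#6;D1] means: carbon bonded to exactly one heavy atom.
Check the 12 heavy atoms by environment: 4× C (D2) → no; 3× C (D3) → no; 3× C (D1) → match; 1× Br (D1) → no; 1× F (D1) → no.
That gives 3 matching atoms.

3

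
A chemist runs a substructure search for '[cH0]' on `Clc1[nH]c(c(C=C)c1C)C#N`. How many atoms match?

Check the 11 heavy atoms by environment: 1× n (aromatic, H1) → no; 4× c (aromatic, H0) → match; 1× C (H3) → no; 1× Cl (H0) → no; 1× C (H0) → no; 1× N (H0) → no; 1× C (H1) → no; 1× C (H2) → no.
That gives 4 matching atoms.

4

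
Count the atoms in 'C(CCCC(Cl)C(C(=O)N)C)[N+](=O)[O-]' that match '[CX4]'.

The query [CX4] means: C with X4: aliphatic carbon with exactly 4 total connections (bonds + H).
Check the 14 heavy atoms by environment: 7× C (X4) → match; 1× N (charge +1, X3) → no; 1× O (charge -1, X1) → no; 2× O (X1) → no; 1× Cl (X1) → no; 1× C (X3) → no; 1× N (X3) → no.
That gives 7 matching atoms.

7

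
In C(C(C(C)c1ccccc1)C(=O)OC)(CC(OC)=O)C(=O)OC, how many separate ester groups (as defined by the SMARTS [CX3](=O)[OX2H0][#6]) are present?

[CX3](=O)[OX2H0][#6] is the SMARTS for an ester: a carbonyl carbon bonded to an oxygen that is itself bonded to carbon (no H on that O).
The molecule carries 3 separate instances of a methyl-ester group (-C(=O)OCH3) meeting every constraint; each maps to a distinct set of atoms, giving 3 matches.

3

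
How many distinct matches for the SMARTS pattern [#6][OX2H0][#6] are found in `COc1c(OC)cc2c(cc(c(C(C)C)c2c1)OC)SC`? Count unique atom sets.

3

[#6][OX2H0][#6] is the SMARTS for an ether: an aliphatic oxygen bridging two carbons with no H on the oxygen.
The molecule carries 3 separate instances of a methoxy ether (-OCH3) meeting every constraint; each maps to a distinct set of atoms, giving 3 matches.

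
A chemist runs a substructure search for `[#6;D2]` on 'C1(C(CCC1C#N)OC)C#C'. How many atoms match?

The query [#6;D2] means: any carbon bonded to exactly two heavy atoms.
Check the 11 heavy atoms by environment: 3× C (D3) → no; 4× C (D2) → match; 1× O (D2) → no; 2× C (D1) → no; 1× N (D1) → no.
That gives 4 matching atoms.

4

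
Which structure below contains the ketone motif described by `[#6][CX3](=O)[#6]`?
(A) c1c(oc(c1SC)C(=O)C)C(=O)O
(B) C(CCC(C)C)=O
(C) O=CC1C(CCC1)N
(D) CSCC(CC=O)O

[#6][CX3](=O)[#6] describes a carbonyl carbon (no H) flanked by two carbons (a ketone).
(A) contains an acetyl/ketone group (-C(=O)CH3), which satisfies every atom and bond constraint.
(B) has an aldehyde (-CHO) but the carbonyl carbon has H1, so it is not flanked by two carbons.
(C) has an aldehyde (-CHO) but the carbonyl carbon has H1, so it is not flanked by two carbons.
(D) has an aldehyde (-CHO) but the carbonyl carbon has H1, so it is not flanked by two carbons.
So the answer is (A).

A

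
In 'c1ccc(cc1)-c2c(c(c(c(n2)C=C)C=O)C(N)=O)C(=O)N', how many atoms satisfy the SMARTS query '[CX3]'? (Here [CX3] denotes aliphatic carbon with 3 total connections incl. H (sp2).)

5

Check the 22 heavy atoms by environment: 1× n (aromatic, X2) → no; 11× c (aromatic, X3) → no; 5× C (X3) → match; 3× O (X1) → no; 2× N (X3) → no.
That gives 5 matching atoms.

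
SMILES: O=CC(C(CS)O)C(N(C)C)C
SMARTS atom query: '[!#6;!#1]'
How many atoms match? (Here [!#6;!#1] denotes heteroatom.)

The query [!#6;!#1] means: not carbon and not hydrogen — any heteroatom.
Check the 12 heavy atoms by environment: 8× C → no; 2× O → match; 1× N → match; 1× S → match.
Summing the matching environments: 2 + 1 + 1 = 4 matching atoms.

4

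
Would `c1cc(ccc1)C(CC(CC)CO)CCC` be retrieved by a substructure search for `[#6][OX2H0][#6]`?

The pattern [#6][OX2H0][#6] describes an aliphatic oxygen bridging two carbons with no H on the oxygen — an ether.
The closest candidate here is a hydroxyl group (-OH), but the oxygen has H1, not H0 bridging two carbons. No other fragment satisfies the full query, so there is no match.

No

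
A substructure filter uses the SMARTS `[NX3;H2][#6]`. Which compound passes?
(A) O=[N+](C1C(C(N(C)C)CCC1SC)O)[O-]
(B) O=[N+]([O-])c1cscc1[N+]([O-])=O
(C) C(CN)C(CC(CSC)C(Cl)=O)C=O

C

[NX3;H2][#6] describes a trivalent nitrogen with two H attached to carbon (a primary amine).
(A) has a dimethylamino group (-N(CH3)2) but the nitrogen has H0, not H2.
(B) has a nitro group (-[N+](=O)[O-]) but the nitrogen is [N+] with no H, not NX3H2.
(C) contains a primary amino group (-NH2), which satisfies every atom and bond constraint.
So the answer is (C).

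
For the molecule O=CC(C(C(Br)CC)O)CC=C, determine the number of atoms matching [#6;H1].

5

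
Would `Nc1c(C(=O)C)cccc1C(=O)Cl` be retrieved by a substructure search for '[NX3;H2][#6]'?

Yes

The pattern [NX3;H2][#6] describes a trivalent nitrogen with two H attached to carbon — a primary amine.
The molecule carries a primary amino group (-NH2), whose atoms satisfy every constraint of the query, so the pattern matches.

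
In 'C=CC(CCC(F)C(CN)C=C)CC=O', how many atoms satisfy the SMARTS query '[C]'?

The query [C] means: uppercase C matches aliphatic (non-aromatic) carbon only.
Check the 15 heavy atoms by environment: 12× C → match; 1× F → no; 1× O → no; 1× N → no.
That gives 12 matching atoms.

12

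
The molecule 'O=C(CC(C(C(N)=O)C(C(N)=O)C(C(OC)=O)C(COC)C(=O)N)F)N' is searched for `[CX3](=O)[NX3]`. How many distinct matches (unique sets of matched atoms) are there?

4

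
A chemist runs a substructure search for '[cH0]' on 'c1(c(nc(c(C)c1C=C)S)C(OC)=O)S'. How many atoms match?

5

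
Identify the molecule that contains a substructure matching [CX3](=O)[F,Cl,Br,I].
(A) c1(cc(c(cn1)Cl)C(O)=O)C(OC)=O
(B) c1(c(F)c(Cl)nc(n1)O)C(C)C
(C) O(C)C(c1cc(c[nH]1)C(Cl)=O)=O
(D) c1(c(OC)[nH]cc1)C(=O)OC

[CX3](=O)[F,Cl,Br,I] describes a carbonyl carbon bonded to a halogen (an acyl halide).
(A) has a methyl-ester group (-C(=O)OCH3) but the carbonyl is bonded to -O-C, not to a halogen.
(B) has a chloro substituent but the Cl is not on a carbonyl carbon.
(C) contains an acyl chloride (-C(=O)Cl), which satisfies every atom and bond constraint.
(D) has a methyl-ester group (-C(=O)OCH3) but the carbonyl is bonded to -O-C, not to a halogen.
So the answer is (C).

C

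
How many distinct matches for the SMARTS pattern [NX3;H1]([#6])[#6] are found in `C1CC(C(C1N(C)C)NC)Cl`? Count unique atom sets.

1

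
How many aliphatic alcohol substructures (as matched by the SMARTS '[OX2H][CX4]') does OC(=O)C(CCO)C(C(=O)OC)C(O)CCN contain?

2

[OX2H][CX4] is the SMARTS for an aliphatic alcohol: a hydroxyl oxygen bound to an sp3 (X4) carbon.
The molecule carries 2 separate instances of a hydroxyl group (-OH) meeting every constraint; each maps to a distinct set of atoms, giving 2 matches.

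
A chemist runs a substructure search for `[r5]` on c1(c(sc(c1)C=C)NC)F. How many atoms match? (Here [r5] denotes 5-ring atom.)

5

The query [r5] means: r5 matches atoms in a five-membered ring.
Check the 10 heavy atoms by environment: 1× s (aromatic, in 5-ring) → match; 4× c (aromatic, in 5-ring) → match; 1× N (acyclic) → no; 3× C (acyclic) → no; 1× F (acyclic) → no.
Summing the matching environments: 1 + 4 = 5 matching atoms.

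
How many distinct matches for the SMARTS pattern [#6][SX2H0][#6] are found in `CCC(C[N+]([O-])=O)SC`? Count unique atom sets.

[#6][SX2H0][#6] is the SMARTS for a thioether: an aliphatic sulfur bridging two carbons with no H on the sulfur.
Exactly one fragment in the molecule meets all constraints, giving 1 match.

1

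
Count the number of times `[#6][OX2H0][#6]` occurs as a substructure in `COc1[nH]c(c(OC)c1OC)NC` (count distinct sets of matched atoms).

3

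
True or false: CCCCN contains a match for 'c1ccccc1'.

False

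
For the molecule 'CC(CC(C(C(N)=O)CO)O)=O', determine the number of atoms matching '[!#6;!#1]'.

The query [!#6;!#1] means: not carbon and not hydrogen — any heteroatom.
Check the 12 heavy atoms by environment: 7× C → no; 4× O → match; 1× N → match.
Summing the matching environments: 4 + 1 = 5 matching atoms.

5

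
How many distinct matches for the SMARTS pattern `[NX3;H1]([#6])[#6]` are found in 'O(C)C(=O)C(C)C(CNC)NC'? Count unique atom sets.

2

[NX3;H1]([#6])[#6] is the SMARTS for a secondary amine: a trivalent nitrogen with one H, bonded to two carbons.
The molecule carries 2 separate instances of an N-methylamino group (-NHCH3) meeting every constraint; each maps to a distinct set of atoms, giving 2 matches.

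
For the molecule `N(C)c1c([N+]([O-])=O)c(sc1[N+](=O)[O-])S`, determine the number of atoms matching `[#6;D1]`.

1

The query [#6;D1] means: carbon bonded to exactly one heavy atom.
Check the 14 heavy atoms by environment: 1× s (aromatic, D2) → no; 4× c (aromatic, D3) → no; 1× S (D1) → no; 2× N (charge +1, D3) → no; 2× O (charge -1, D1) → no; 2× O (D1) → no; 1× N (D2) → no; 1× C (D1) → match.
That gives 1 matching atom.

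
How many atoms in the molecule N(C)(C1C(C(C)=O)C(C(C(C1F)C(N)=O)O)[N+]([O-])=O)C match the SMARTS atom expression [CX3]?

2

The query [CX3] means: C with X3: aliphatic carbon with exactly 3 total connections.
Check the 20 heavy atoms by environment: 9× C (X4) → no; 1× O (X2) → no; 1× N (charge +1, X3) → no; 1× O (charge -1, X1) → no; 3× O (X1) → no; 2× N (X3) → no; 2× C (X3) → match; 1× F (X1) → no.
That gives 2 matching atoms.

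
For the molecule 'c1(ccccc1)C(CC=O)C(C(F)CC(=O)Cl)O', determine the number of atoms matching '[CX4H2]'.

2

The query [CX4H2] means: sp3 carbon (X4) with exactly two hydrogens.
Check the 18 heavy atoms by environment: 2× C (H2, X4) → match; 3× C (H1, X4) → no; 1× C (H1, X3) → no; 2× O (H0, X1) → no; 1× C (H0, X3) → no; 1× Cl (H0, X1) → no; 1× F (H0, X1) → no; 1× O (H1, X2) → no; 1× c (aromatic, H0, X3) → no; 5× c (aromatic, H1, X3) → no.
That gives 2 matching atoms.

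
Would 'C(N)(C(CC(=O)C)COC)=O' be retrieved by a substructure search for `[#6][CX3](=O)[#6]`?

Yes

The pattern [#6][CX3](=O)[#6] describes a carbonyl carbon (no H) flanked by two carbons — a ketone.
The molecule carries an acetyl/ketone group (-C(=O)CH3), whose atoms satisfy every constraint of the query, so the pattern matches.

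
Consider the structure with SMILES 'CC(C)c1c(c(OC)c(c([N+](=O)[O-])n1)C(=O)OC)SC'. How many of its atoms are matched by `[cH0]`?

5

The query [cH0] means: aromatic carbon with no attached hydrogen (substituted or ring-fusion).
Check the 20 heavy atoms by environment: 1× n (aromatic, H0) → no; 5× c (aromatic, H0) → match; 1× C (H1) → no; 5× C (H3) → no; 1× N (charge +1, H0) → no; 1× O (charge -1, H0) → no; 4× O (H0) → no; 1× S (H0) → no; 1× C (H0) → no.
That gives 5 matching atoms.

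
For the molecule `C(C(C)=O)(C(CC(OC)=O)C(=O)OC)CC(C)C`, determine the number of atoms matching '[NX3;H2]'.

The query [NX3;H2] means: aliphatic N with 3 total connections, two of them H — an -NH2 nitrogen (amine or amide).
Check the 18 heavy atoms by environment: 2× C (H2, X4) → no; 3× C (H1, X4) → no; 3× C (H0, X3) → no; 3× O (H0, X1) → no; 5× C (H3, X4) → no; 2× O (H0, X2) → no.
No environment satisfies the query, so 0 matching atoms.

0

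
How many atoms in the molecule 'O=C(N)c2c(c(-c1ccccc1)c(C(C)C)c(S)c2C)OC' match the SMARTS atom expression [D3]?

Check the 22 heavy atoms by environment: 7× c (aromatic, D3) → match; 4× C (D1) → no; 1× O (D2) → no; 1× S (D1) → no; 5× c (aromatic, D2) → no; 2× C (D3) → match; 1× O (D1) → no; 1× N (D1) → no.
Summing the matching environments: 7 + 2 = 9 matching atoms.

9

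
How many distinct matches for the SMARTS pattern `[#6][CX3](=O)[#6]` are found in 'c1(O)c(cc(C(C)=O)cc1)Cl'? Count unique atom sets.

[#6][CX3](=O)[#6] is the SMARTS for a ketone: a carbonyl carbon (no H) flanked by two carbons.
Exactly one fragment in the molecule meets all constraints, giving 1 match.

1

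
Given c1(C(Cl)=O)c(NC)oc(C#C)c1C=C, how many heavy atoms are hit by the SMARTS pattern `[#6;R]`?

4

The query [#6;R] means: carbon that is part of a ring.
Check the 14 heavy atoms by environment: 1× o (aromatic, in 5-ring) → no; 4× c (aromatic, in 5-ring) → match; 6× C (acyclic) → no; 1× O (acyclic) → no; 1× Cl (acyclic) → no; 1× N (acyclic) → no.
That gives 4 matching atoms.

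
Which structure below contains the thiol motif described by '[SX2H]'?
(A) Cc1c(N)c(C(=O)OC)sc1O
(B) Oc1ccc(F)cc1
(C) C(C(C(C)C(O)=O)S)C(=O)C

C

[SX2H] describes an aliphatic sulfur with two connections, one being H (a thiol).
(A) has a hydroxyl group (-OH) but it is an -OH, not an -SH.
(B) has a hydroxyl group (-OH) but it is an -OH, not an -SH.
(C) contains a thiol (-SH), which satisfies every atom and bond constraint.
So the answer is (C).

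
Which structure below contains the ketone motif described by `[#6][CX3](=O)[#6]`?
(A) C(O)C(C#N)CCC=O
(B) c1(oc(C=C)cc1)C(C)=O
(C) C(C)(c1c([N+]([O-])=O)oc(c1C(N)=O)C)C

[#6][CX3](=O)[#6] describes a carbonyl carbon (no H) flanked by two carbons (a ketone).
(A) has an aldehyde (-CHO) but the carbonyl carbon has H1, so it is not flanked by two carbons.
(B) contains an acetyl/ketone group (-C(=O)CH3), which satisfies every atom and bond constraint.
(C) has a primary amide (-C(=O)NH2) but one neighbour of the carbonyl carbon is N, not C.
So the answer is (B).

B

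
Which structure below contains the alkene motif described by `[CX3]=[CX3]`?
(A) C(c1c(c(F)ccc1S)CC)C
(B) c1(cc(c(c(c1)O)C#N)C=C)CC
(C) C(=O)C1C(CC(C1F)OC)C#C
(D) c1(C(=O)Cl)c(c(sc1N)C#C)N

B

[CX3]=[CX3] describes a non-aromatic C=C double bond between two sp2 carbons (an alkene).
(A) has an ethyl group (-CH2CH3) but its C-C bond is a single bond between CX4 carbons, not CX3=CX3.
(B) contains a vinyl group (-CH=CH2), which satisfies every atom and bond constraint.
(C) has an ethynyl group (-C#CH) but the C-C bond is a triple bond, not a double bond.
(D) has an ethynyl group (-C#CH) but the C-C bond is a triple bond, not a double bond.
So the answer is (B).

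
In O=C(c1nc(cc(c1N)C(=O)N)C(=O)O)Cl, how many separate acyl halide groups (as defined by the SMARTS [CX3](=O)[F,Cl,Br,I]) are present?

[CX3](=O)[F,Cl,Br,I] is the SMARTS for an acyl halide: a carbonyl carbon bonded to a halogen.
Exactly one fragment in the molecule meets all constraints, giving 1 match.

1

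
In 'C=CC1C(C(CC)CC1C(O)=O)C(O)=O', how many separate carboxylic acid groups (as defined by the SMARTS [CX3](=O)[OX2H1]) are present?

[CX3](=O)[OX2H1] is the SMARTS for a carboxylic acid: an sp2 carbon double-bonded to O and single-bonded to an -OH oxygen.
The molecule carries 2 separate instances of a carboxylic acid group (-C(=O)OH) meeting every constraint; each maps to a distinct set of atoms, giving 2 matches.

2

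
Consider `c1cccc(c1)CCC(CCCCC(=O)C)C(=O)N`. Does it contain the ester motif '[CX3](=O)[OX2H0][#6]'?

No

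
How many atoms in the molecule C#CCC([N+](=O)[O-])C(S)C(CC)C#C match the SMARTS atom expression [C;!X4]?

Check the 14 heavy atoms by environment: 6× C (X4) → no; 1× N (charge +1, X3) → no; 1× O (charge -1, X1) → no; 1× O (X1) → no; 1× S (X2) → no; 4× C (X2) → match.
That gives 4 matching atoms.

4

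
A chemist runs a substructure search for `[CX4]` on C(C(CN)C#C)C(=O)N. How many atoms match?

3

The query [CX4] means: C with X4: aliphatic carbon with exactly 4 total connections (bonds + H).
Check the 9 heavy atoms by environment: 3× C (X4) → match; 1× C (X3) → no; 1× O (X1) → no; 2× N (X3) → no; 2× C (X2) → no.
That gives 3 matching atoms.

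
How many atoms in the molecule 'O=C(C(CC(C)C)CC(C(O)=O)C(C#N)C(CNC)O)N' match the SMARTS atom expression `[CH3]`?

3

The query [CH3] means: aliphatic carbon with exactly three hydrogens.
Check the 21 heavy atoms by environment: 3× C (H2) → no; 5× C (H1) → no; 3× C (H0) → no; 2× O (H0) → no; 2× O (H1) → no; 1× N (H0) → no; 1× N (H2) → no; 3× C (H3) → match; 1× N (H1) → no.
That gives 3 matching atoms.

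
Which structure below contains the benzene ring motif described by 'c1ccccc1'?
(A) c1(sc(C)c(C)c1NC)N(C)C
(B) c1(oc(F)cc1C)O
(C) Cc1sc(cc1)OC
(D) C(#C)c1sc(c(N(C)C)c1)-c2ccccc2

D

c1ccccc1 describes six aromatic carbons in a ring (a benzene ring).
(A) has a methyl group (-CH3) but no six-membered all-carbon aromatic ring is present.
(B) has a methyl group (-CH3) but no six-membered all-carbon aromatic ring is present.
(C) has a methyl group (-CH3) but no six-membered all-carbon aromatic ring is present.
(D) contains a phenyl ring, which satisfies every atom and bond constraint.
So the answer is (D).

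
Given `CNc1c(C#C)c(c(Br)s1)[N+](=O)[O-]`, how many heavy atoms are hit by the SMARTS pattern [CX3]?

Check the 13 heavy atoms by environment: 1× s (aromatic, X2) → no; 4× c (aromatic, X3) → no; 1× N (charge +1, X3) → no; 1× O (charge -1, X1) → no; 1× O (X1) → no; 2× C (X2) → no; 1× Br (X1) → no; 1× N (X3) → no; 1× C (X4) → no.
No environment satisfies the query, so 0 matching atoms.

0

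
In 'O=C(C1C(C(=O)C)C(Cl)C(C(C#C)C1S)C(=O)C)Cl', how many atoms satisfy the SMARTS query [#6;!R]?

7

The query [#6;!R] means: carbon not in any ring.
Check the 19 heavy atoms by environment: 6× C (in 6-ring) → no; 7× C (acyclic) → match; 3× O (acyclic) → no; 2× Cl (acyclic) → no; 1× S (acyclic) → no.
That gives 7 matching atoms.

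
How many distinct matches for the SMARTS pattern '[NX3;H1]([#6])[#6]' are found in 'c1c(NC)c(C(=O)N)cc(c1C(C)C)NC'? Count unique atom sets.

2

[NX3;H1]([#6])[#6] is the SMARTS for a secondary amine: a trivalent nitrogen with one H, bonded to two carbons.
The molecule carries 2 separate instances of an N-methylamino group (-NHCH3) meeting every constraint; each maps to a distinct set of atoms, giving 2 matches.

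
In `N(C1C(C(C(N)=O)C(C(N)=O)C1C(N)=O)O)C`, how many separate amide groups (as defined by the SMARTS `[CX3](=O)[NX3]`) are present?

3

[CX3](=O)[NX3] is the SMARTS for an amide: a carbonyl carbon bonded to a trivalent nitrogen.
The molecule carries 3 separate instances of a primary amide (-C(=O)NH2) meeting every constraint; each maps to a distinct set of atoms, giving 3 matches.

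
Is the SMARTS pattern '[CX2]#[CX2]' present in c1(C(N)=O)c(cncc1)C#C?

The pattern [CX2]#[CX2] describes a carbon-carbon triple bond — an alkyne.
The molecule carries an ethynyl group (-C#CH), whose atoms satisfy every constraint of the query, so the pattern matches.

Yes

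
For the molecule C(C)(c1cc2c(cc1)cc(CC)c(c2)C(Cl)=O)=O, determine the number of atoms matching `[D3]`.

The query [D3] means: atom with exactly three heavy-atom neighbours.
Check the 18 heavy atoms by environment: 5× c (aromatic, D3) → match; 5× c (aromatic, D2) → no; 2× C (D3) → match; 2× O (D1) → no; 1× Cl (D1) → no; 1× C (D2) → no; 2× C (D1) → no.
Summing the matching environments: 5 + 2 = 7 matching atoms.

7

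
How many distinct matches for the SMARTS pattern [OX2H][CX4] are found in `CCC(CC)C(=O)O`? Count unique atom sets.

0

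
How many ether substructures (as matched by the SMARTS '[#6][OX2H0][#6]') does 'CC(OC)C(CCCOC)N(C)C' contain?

2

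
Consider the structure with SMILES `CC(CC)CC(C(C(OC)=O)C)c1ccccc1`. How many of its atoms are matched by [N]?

The query [N] means: uppercase N matches aliphatic (non-aromatic) nitrogen only.
Check the 18 heavy atoms by environment: 10× C → no; 6× c (aromatic) → no; 2× O → no.
No environment satisfies the query, so 0 matching atoms.

0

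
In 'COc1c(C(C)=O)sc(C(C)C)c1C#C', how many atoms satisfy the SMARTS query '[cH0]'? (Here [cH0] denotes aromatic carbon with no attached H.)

4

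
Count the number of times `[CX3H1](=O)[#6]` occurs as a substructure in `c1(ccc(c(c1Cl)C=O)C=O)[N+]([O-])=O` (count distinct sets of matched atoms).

[CX3H1](=O)[#6] is the SMARTS for an aldehyde: an sp2 carbon with one H, double-bonded to O and single-bonded to carbon.
The molecule carries 2 separate instances of an aldehyde (-CHO) meeting every constraint; each maps to a distinct set of atoms, giving 2 matches.

2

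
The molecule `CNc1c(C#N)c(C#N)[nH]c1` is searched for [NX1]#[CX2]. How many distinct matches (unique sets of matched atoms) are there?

2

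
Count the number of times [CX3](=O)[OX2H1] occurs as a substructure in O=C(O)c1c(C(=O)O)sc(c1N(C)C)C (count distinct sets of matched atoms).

2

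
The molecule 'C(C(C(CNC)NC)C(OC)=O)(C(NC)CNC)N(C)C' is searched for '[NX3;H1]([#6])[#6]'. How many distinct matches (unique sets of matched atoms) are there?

4

[NX3;H1]([#6])[#6] is the SMARTS for a secondary amine: a trivalent nitrogen with one H, bonded to two carbons.
The molecule carries 4 separate instances of an N-methylamino group (-NHCH3) meeting every constraint; each maps to a distinct set of atoms, giving 4 matches.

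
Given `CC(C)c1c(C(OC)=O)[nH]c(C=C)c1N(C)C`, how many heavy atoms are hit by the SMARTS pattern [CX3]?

The query [CX3] means: C with X3: aliphatic carbon with exactly 3 total connections.
Check the 17 heavy atoms by environment: 1× n (aromatic, X3) → no; 4× c (aromatic, X3) → no; 1× N (X3) → no; 6× C (X4) → no; 3× C (X3) → match; 1× O (X1) → no; 1× O (X2) → no.
That gives 3 matching atoms.

3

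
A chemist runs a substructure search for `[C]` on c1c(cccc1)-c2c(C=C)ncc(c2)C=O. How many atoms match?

Check the 16 heavy atoms by environment: 1× n (aromatic) → no; 11× c (aromatic) → no; 3× C → match; 1× O → no.
That gives 3 matching atoms.

3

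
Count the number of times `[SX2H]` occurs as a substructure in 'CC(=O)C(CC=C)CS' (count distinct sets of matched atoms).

1

[SX2H] is the SMARTS for a thiol: an aliphatic sulfur with two connections, one being H.
Exactly one fragment in the molecule meets all constraints, giving 1 match.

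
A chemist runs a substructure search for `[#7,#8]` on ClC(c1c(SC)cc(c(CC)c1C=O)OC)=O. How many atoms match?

3

The query [#7,#8] means: nitrogen or oxygen (comma = OR).
Check the 17 heavy atoms by environment: 6× c (aromatic) → no; 1× S → no; 6× C → no; 3× O → match; 1× Cl → no.
That gives 3 matching atoms.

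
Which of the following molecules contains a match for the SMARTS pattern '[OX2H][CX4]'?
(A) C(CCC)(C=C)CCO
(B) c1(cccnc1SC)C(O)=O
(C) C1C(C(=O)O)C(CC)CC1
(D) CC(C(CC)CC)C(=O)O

[OX2H][CX4] describes a hydroxyl oxygen bound to an sp3 (X4) carbon (an aliphatic alcohol).
(A) contains a hydroxyl group (-OH), which satisfies every atom and bond constraint.
(B) has a carboxylic acid group (-C(=O)OH) but the -OH is on a CX3 carbonyl carbon, not a CX4 carbon.
(C) has a carboxylic acid group (-C(=O)OH) but the -OH is on a CX3 carbonyl carbon, not a CX4 carbon.
(D) has a carboxylic acid group (-C(=O)OH) but the -OH is on a CX3 carbonyl carbon, not a CX4 carbon.
So the answer is (A).

A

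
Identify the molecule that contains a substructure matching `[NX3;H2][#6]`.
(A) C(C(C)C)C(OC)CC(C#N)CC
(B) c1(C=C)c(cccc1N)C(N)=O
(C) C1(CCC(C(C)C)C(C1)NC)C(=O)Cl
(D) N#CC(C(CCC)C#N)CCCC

B

[NX3;H2][#6] describes a trivalent nitrogen with two H attached to carbon (a primary amine).
(A) has a nitrile (-C#N) but the nitrogen is NX1 (triple-bonded), not NX3 with two H.
(B) contains a primary amino group (-NH2), which satisfies every atom and bond constraint.
(C) has an N-methylamino group (-NHCH3) but the nitrogen bears two carbons and only one H (H1), not H2.
(D) has a nitrile (-C#N) but the nitrogen is NX1 (triple-bonded), not NX3 with two H.
So the answer is (B).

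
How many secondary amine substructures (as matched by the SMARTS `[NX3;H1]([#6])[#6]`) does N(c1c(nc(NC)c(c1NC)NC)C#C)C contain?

4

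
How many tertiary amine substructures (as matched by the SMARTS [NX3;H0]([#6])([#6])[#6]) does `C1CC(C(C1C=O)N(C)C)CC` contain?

1

[NX3;H0]([#6])([#6])[#6] is the SMARTS for a tertiary amine: a trivalent nitrogen with no H, bonded to three carbons.
Exactly one fragment in the molecule meets all constraints, giving 1 match.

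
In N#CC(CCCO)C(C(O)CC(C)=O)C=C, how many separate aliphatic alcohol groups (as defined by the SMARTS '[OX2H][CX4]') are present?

2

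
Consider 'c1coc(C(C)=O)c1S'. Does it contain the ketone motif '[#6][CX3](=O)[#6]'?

Yes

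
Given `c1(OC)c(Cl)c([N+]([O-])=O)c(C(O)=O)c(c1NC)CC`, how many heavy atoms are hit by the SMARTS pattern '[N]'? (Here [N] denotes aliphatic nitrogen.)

2

The query [N] means: uppercase N matches aliphatic (non-aromatic) nitrogen only.
Check the 19 heavy atoms by environment: 6× c (aromatic) → no; 1× N → match; 5× C → no; 1× Cl → no; 4× O → no; 1× N (charge +1) → match; 1× O (charge -1) → no.
Summing the matching environments: 1 + 1 = 2 matching atoms.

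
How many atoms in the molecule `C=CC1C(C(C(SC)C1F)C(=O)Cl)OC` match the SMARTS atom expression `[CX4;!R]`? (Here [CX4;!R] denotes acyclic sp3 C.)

Check the 15 heavy atoms by environment: 5× C (X4, in 5-ring) → no; 1× F (X1, acyclic) → no; 3× C (X3, acyclic) → no; 1× S (X2, acyclic) → no; 2× C (X4, acyclic) → match; 1× O (X1, acyclic) → no; 1× Cl (X1, acyclic) → no; 1× O (X2, acyclic) → no.
That gives 2 matching atoms.

2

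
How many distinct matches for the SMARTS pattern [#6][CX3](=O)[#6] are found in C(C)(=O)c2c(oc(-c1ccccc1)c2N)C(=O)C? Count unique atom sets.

[#6][CX3](=O)[#6] is the SMARTS for a ketone: a carbonyl carbon (no H) flanked by two carbons.
The molecule carries 2 separate instances of an acetyl/ketone group (-C(=O)CH3) meeting every constraint; each maps to a distinct set of atoms, giving 2 matches.

2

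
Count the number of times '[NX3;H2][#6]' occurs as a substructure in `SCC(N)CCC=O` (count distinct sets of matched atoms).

[NX3;H2][#6] is the SMARTS for a primary amine: a trivalent nitrogen with two H attached to carbon.
Exactly one fragment in the molecule meets all constraints, giving 1 match.

1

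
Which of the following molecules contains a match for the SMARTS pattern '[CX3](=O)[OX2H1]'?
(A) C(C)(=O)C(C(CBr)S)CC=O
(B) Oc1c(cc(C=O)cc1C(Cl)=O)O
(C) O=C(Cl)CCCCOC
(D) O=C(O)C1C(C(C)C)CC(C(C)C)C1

[CX3](=O)[OX2H1] describes an sp2 carbon double-bonded to O and single-bonded to an -OH oxygen (a carboxylic acid).
(A) has an aldehyde (-CHO) but there is no singly-bonded oxygen on the carbonyl carbon.
(B) has an aldehyde (-CHO) but there is no singly-bonded oxygen on the carbonyl carbon.
(C) has an acyl chloride (-C(=O)Cl) but the carbonyl is bonded to Cl, not to an -OH oxygen.
(D) contains a carboxylic acid group (-C(=O)OH), which satisfies every atom and bond constraint.
So the answer is (D).

D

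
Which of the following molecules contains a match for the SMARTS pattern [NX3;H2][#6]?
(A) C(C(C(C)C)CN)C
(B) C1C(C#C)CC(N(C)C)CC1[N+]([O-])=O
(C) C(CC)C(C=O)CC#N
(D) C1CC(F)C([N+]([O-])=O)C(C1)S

A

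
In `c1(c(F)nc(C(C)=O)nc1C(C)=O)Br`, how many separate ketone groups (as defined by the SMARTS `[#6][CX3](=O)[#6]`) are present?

2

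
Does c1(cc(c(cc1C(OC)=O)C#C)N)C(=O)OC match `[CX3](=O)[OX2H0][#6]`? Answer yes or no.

Yes

The pattern [CX3](=O)[OX2H0][#6] describes a carbonyl carbon bonded to an oxygen that is itself bonded to carbon (no H on that O) — an ester.
The molecule carries a methyl-ester group (-C(=O)OCH3), whose atoms satisfy every constraint of the query, so the pattern matches.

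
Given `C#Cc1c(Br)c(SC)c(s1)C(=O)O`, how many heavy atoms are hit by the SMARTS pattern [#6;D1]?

2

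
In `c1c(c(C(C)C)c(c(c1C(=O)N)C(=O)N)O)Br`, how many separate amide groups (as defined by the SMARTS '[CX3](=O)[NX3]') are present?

[CX3](=O)[NX3] is the SMARTS for an amide: a carbonyl carbon bonded to a trivalent nitrogen.
The molecule carries 2 separate instances of a primary amide (-C(=O)NH2) meeting every constraint; each maps to a distinct set of atoms, giving 2 matches.

2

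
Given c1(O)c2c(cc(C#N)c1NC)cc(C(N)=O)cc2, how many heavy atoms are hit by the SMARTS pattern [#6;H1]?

4

The query [#6;H1] means: any carbon bearing exactly one hydrogen.
Check the 18 heavy atoms by environment: 6× c (aromatic, H0) → no; 4× c (aromatic, H1) → match; 1× N (H1) → no; 1× C (H3) → no; 2× C (H0) → no; 1× N (H0) → no; 1× O (H1) → no; 1× O (H0) → no; 1× N (H2) → no.
That gives 4 matching atoms.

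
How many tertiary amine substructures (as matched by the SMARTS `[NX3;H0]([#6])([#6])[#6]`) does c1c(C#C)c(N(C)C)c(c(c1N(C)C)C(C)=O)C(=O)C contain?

2

[NX3;H0]([#6])([#6])[#6] is the SMARTS for a tertiary amine: a trivalent nitrogen with no H, bonded to three carbons.
The molecule carries 2 separate instances of a dimethylamino group (-N(CH3)2) meeting every constraint; each maps to a distinct set of atoms, giving 2 matches.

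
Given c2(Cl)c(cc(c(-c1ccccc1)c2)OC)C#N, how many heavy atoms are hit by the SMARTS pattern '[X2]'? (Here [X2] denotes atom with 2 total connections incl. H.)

2

The query [X2] means: any atom with exactly two total connections (bonds + H).
Check the 17 heavy atoms by environment: 12× c (aromatic, X3) → no; 1× C (X2) → match; 1× N (X1) → no; 1× Cl (X1) → no; 1× O (X2) → match; 1× C (X4) → no.
Summing the matching environments: 1 + 1 = 2 matching atoms.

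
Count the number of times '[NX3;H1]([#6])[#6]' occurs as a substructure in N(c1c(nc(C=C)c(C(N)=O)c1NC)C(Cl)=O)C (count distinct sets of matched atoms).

[NX3;H1]([#6])[#6] is the SMARTS for a secondary amine: a trivalent nitrogen with one H, bonded to two carbons.
The molecule carries 2 separate instances of an N-methylamino group (-NHCH3) meeting every constraint; each maps to a distinct set of atoms, giving 2 matches.

2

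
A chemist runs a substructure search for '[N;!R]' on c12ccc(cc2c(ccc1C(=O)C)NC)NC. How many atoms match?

2

The query [N;!R] means: aliphatic nitrogen not in a ring.
Check the 17 heavy atoms by environment: 10× c (aromatic, in 6-ring) → no; 2× N (acyclic) → match; 4× C (acyclic) → no; 1× O (acyclic) → no.
That gives 2 matching atoms.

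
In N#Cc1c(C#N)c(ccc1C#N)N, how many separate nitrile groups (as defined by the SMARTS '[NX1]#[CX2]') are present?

3

[NX1]#[CX2] is the SMARTS for a nitrile: a nitrogen triple-bonded to a two-connected carbon.
The molecule carries 3 separate instances of a nitrile (-C#N) meeting every constraint; each maps to a distinct set of atoms, giving 3 matches.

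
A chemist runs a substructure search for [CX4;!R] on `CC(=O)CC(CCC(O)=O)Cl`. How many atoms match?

Check the 11 heavy atoms by environment: 5× C (X4, acyclic) → match; 2× C (X3, acyclic) → no; 2× O (X1, acyclic) → no; 1× O (X2, acyclic) → no; 1× Cl (X1, acyclic) → no.
That gives 5 matching atoms.

5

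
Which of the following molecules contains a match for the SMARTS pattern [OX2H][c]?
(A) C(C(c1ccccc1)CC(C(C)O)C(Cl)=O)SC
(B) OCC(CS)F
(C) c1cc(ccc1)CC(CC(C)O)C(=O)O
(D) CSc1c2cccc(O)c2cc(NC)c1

[OX2H][c] describes a hydroxyl oxygen attached to an aromatic carbon (a phenol).
(A) has a hydroxyl group (-OH) but the -OH is on an aliphatic carbon, not an aromatic c.
(B) has a hydroxyl group (-OH) but the -OH is on an aliphatic carbon, not an aromatic c.
(C) has a hydroxyl group (-OH) but the -OH is on an aliphatic carbon, not an aromatic c.
(D) contains a hydroxyl group (-OH), which satisfies every atom and bond constraint.
So the answer is (D).

D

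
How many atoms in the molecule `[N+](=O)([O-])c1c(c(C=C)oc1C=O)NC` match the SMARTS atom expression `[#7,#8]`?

6

The query [#7,#8] means: nitrogen or oxygen (comma = OR).
Check the 14 heavy atoms by environment: 1× o (aromatic) → match; 4× c (aromatic) → no; 1× N (charge +1) → match; 1× O (charge -1) → match; 2× O → match; 4× C → no; 1× N → match.
Summing the matching environments: 1 + 1 + 1 + 2 + 1 = 6 matching atoms.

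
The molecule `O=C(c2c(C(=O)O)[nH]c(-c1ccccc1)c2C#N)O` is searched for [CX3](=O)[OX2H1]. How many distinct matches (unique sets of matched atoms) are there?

[CX3](=O)[OX2H1] is the SMARTS for a carboxylic acid: an sp2 carbon double-bonded to O and single-bonded to an -OH oxygen.
The molecule carries 2 separate instances of a carboxylic acid group (-C(=O)OH) meeting every constraint; each maps to a distinct set of atoms, giving 2 matches.

2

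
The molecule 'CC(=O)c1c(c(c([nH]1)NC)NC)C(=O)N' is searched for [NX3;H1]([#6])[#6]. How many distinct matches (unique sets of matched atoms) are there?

[NX3;H1]([#6])[#6] is the SMARTS for a secondary amine: a trivalent nitrogen with one H, bonded to two carbons.
The molecule carries 2 separate instances of an N-methylamino group (-NHCH3) meeting every constraint; each maps to a distinct set of atoms, giving 2 matches.

2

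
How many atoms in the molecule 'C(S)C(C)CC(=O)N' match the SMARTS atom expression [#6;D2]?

The query [#6;D2] means: any carbon bonded to exactly two heavy atoms.
Check the 8 heavy atoms by environment: 2× C (D2) → match; 2× C (D3) → no; 1× S (D1) → no; 1× C (D1) → no; 1× O (D1) → no; 1× N (D1) → no.
That gives 2 matching atoms.

2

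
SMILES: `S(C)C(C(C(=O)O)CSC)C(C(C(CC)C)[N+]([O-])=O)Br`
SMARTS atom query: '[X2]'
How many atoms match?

The query [X2] means: any atom with exactly two total connections (bonds + H).
Check the 20 heavy atoms by environment: 11× C (X4) → no; 1× Br (X1) → no; 2× S (X2) → match; 1× N (charge +1, X3) → no; 1× O (charge -1, X1) → no; 2× O (X1) → no; 1× C (X3) → no; 1× O (X2) → match.
Summing the matching environments: 2 + 1 = 3 matching atoms.

3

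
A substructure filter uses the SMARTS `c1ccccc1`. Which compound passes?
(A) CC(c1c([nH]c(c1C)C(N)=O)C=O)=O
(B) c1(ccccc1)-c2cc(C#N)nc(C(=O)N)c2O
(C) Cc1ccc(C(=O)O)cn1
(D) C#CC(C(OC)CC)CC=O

c1ccccc1 describes six aromatic carbons in a ring (a benzene ring).
(A) has a methyl group (-CH3) but no six-membered all-carbon aromatic ring is present.
(B) contains a phenyl ring, which satisfies every atom and bond constraint.
(C) has a methyl group (-CH3) but no six-membered all-carbon aromatic ring is present.
(D) has a methyl group (-CH3) but no six-membered all-carbon aromatic ring is present.
So the answer is (B).

B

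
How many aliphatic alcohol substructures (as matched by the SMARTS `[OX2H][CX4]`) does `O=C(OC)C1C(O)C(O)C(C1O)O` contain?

4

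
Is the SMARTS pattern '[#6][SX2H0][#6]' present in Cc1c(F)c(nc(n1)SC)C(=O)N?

The pattern [#6][SX2H0][#6] describes an aliphatic sulfur bridging two carbons with no H on the sulfur — a thioether.
The molecule carries a methylthio ether (-SCH3), whose atoms satisfy every constraint of the query, so the pattern matches.

Yes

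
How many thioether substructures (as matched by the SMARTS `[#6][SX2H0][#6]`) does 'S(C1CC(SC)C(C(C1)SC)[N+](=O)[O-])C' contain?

3

[#6][SX2H0][#6] is the SMARTS for a thioether: an aliphatic sulfur bridging two carbons with no H on the sulfur.
The molecule carries 3 separate instances of a methylthio ether (-SCH3) meeting every constraint; each maps to a distinct set of atoms, giving 3 matches.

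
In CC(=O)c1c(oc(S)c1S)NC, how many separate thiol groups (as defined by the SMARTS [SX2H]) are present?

2

[SX2H] is the SMARTS for a thiol: an aliphatic sulfur with two connections, one being H.
The molecule carries 2 separate instances of a thiol (-SH) meeting every constraint; each maps to a distinct set of atoms, giving 2 matches.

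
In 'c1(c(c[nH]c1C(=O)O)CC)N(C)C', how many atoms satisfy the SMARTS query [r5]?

The query [r5] means: r5 matches atoms in a five-membered ring.
Check the 13 heavy atoms by environment: 1× n (aromatic, in 5-ring) → match; 4× c (aromatic, in 5-ring) → match; 1× N (acyclic) → no; 5× C (acyclic) → no; 2× O (acyclic) → no.
Summing the matching environments: 1 + 4 = 5 matching atoms.

5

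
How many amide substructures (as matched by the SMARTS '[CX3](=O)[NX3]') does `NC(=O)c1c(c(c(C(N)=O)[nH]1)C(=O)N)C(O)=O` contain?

3

[CX3](=O)[NX3] is the SMARTS for an amide: a carbonyl carbon bonded to a trivalent nitrogen.
The molecule carries 3 separate instances of a primary amide (-C(=O)NH2) meeting every constraint; each maps to a distinct set of atoms, giving 3 matches.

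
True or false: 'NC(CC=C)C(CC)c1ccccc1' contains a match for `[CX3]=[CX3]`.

The pattern [CX3]=[CX3] describes a non-aromatic C=C double bond between two sp2 carbons — an alkene.
The molecule carries a vinyl group (-CH=CH2), whose atoms satisfy every constraint of the query, so the pattern matches.

True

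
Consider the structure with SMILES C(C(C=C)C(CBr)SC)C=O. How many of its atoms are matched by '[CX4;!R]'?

5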